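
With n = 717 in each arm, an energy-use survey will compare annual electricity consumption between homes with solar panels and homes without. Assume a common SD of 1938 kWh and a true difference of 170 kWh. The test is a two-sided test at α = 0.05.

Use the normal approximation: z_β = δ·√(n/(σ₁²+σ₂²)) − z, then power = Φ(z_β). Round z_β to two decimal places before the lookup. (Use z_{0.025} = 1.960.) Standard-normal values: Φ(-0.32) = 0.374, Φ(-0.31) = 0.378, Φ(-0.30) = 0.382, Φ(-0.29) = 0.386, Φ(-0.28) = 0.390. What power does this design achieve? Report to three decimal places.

z_β = δ·√(n/(σ₁²+σ₂²)) − z_{α/2}
    = 170 · √(717/7511688) − 1.960
    = 170 · 0.00977 − 1.960
    = 1.6609 − 1.960 = -0.2991 → -0.30
Power = Φ(-0.30) = 0.382.

Power ≈ 0.382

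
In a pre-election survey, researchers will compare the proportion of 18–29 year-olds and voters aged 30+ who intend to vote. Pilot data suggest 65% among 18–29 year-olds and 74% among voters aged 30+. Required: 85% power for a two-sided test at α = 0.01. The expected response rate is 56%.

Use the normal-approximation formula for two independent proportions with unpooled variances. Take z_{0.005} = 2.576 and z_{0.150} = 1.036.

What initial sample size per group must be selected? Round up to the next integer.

n = (z_{α/2} + z_β)² · [p₁(1−p₁) + p₂(1−p₂)] / (p₁ − p₂)²
  = (2.576 + 1.036)² · (0.65·0.35 + 0.74·0.26) / (-0.09)²
  = (3.612)² · (0.2275 + 0.1924) / 0.0081
  = 13.0465 · 0.4199 / 0.0081
  = 676.33
Adjust for 56% response: 676.33 / 0.56 = 1207.73.
Round up → n = 1208 per group.

n = 1208 per group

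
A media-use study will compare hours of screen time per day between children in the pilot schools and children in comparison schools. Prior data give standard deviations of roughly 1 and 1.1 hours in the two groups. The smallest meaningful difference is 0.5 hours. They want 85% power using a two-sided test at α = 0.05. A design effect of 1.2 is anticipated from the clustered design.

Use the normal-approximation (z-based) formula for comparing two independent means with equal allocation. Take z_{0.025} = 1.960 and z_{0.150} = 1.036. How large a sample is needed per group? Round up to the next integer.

n = (z_{α/2} + z_β)² · (σ₁² + σ₂²) / δ²
  = (1.960 + 1.036)² · (1² + 1.1² = 2.21) / 0.5²
  = 8.9760 · 2.21 / 0.25
  = 79.35
Design effect: 1.2 × 79.35 = 95.22.
Round up → n = 96 per group.

n = 96 per group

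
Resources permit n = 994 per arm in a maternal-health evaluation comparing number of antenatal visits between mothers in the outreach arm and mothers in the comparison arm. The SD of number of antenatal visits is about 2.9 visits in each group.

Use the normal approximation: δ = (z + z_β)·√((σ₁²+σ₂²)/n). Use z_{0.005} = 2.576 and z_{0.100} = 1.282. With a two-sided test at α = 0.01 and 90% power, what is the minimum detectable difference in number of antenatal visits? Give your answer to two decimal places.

δ = (z_{α/2} + z_β) · √((σ₁²+σ₂²)/n)
  = (2.576 + 1.282) · √(16.82/994)
  = 3.858 · √0.01692
  = 3.858 · 0.1301
  = 0.5019

Minimum detectable difference ≈ 0.50 visits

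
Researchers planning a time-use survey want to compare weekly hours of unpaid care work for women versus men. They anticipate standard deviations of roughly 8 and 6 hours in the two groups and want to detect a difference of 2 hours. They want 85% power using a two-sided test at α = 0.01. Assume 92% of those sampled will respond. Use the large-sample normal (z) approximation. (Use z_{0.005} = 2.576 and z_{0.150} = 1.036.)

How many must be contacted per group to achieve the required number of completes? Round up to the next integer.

n = (z_{α/2} + z_β)² · (σ₁² + σ₂²) / δ²
  = (2.576 + 1.036)² · (8² + 6² = 100) / 2²
  = 13.0465 · 100 / 4
  = 326.16
Adjust for 92% response: 326.16 / 0.92 = 354.53.
Round up → n = 355 per group.

n = 355 per group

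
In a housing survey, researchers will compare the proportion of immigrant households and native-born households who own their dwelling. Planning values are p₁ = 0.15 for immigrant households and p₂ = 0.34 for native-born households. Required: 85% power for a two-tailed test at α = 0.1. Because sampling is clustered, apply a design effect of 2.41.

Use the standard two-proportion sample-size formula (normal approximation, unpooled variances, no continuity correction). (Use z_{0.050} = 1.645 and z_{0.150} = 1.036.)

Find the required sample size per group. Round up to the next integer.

n = (z_{α/2} + z_β)² · [p₁(1−p₁) + p₂(1−p₂)] / (p₁ − p₂)²
  = (1.645 + 1.036)² · (0.15·0.85 + 0.34·0.66) / (-0.19)²
  = (2.681)² · (0.1275 + 0.2244) / 0.0361
  = 7.1878 · 0.3519 / 0.0361
  = 70.07
Design effect: 2.41 × 70.07 = 168.86.
Round up → n = 169 per group.

n = 169 per group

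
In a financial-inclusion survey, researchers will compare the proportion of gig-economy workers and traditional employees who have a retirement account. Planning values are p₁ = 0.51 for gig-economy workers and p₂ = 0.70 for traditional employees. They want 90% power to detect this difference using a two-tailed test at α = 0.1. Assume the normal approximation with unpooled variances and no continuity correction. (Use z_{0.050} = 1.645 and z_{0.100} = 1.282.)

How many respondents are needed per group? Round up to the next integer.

n = (z_{α/2} + z_β)² · [p₁(1−p₁) + p₂(1−p₂)] / (p₁ − p₂)²
  = (1.645 + 1.282)² · (0.51·0.49 + 0.70·0.30) / (-0.19)²
  = (2.927)² · (0.2499 + 0.2100) / 0.0361
  = 8.5673 · 0.4599 / 0.0361
  = 109.14
Round up → n = 110 per group.

n = 110 per group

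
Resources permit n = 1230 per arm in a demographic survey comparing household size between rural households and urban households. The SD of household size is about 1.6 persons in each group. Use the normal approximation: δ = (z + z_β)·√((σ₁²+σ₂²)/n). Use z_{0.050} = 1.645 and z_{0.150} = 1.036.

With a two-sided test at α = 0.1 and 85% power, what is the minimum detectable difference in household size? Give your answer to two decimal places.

Minimum detectable difference ≈ 0.17 persons

δ = (z_{α/2} + z_β) · √((σ₁²+σ₂²)/n)
  = (1.645 + 1.036) · √(5.12/1230)
  = 2.681 · √0.00416
  = 2.681 · 0.0645
  = 0.1730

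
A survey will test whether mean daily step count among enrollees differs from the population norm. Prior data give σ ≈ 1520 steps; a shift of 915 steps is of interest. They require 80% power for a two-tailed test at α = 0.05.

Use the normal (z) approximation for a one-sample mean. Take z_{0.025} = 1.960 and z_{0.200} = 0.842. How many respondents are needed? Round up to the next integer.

n = (z_{α/2} + z_β)² · σ² / δ²
  = (1.960 + 0.842)² · 1520² / 915²
  = 7.8512 · 2310400 / 837225
  = 21.67
Round up → n = 22.

n = 22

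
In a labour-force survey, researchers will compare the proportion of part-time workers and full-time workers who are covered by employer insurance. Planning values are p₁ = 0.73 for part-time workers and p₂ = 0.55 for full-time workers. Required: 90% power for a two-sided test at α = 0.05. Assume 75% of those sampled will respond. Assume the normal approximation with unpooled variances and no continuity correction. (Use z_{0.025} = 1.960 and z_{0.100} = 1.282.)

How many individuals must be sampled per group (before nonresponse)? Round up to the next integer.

n = (z_{α/2} + z_β)² · [p₁(1−p₁) + p₂(1−p₂)] / (p₁ − p₂)²
  = (1.960 + 1.282)² · (0.73·0.27 + 0.55·0.45) / (0.18)²
  = (3.242)² · (0.1971 + 0.2475) / 0.0324
  = 10.5106 · 0.4446 / 0.0324
  = 144.23
Adjust for 75% response: 144.23 / 0.75 = 192.30.
Round up → n = 193 per group.

n = 193 per group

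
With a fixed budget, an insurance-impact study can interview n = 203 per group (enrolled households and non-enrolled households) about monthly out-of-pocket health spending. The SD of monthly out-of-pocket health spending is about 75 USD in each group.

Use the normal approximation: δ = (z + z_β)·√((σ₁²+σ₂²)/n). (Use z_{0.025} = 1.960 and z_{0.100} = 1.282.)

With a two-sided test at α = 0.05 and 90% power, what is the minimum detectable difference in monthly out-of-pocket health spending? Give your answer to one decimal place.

δ = (z_{α/2} + z_β) · √((σ₁²+σ₂²)/n)
  = (1.960 + 1.282) · √(11250/203)
  = 3.242 · √55.4187
  = 3.242 · 7.4444
  = 24.1347

Minimum detectable difference ≈ 24.1 USD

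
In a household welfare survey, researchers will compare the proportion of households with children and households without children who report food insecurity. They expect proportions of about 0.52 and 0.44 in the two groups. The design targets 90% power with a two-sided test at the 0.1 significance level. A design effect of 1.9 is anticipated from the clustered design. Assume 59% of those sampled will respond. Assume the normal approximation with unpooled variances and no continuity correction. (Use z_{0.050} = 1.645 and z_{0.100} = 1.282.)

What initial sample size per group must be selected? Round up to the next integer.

n = 2139 per group

n = (z_{α/2} + z_β)² · [p₁(1−p₁) + p₂(1−p₂)] / (p₁ − p₂)²
  = (1.645 + 1.282)² · (0.52·0.48 + 0.44·0.56) / (0.08)²
  = (2.927)² · (0.2496 + 0.2464) / 0.0064
  = 8.5673 · 0.4960 / 0.0064
  = 663.97
Design effect: 1.9 × 663.97 = 1261.54.
Adjust for 59% response: 1261.54 / 0.59 = 2138.20.
Round up → n = 2139 per group.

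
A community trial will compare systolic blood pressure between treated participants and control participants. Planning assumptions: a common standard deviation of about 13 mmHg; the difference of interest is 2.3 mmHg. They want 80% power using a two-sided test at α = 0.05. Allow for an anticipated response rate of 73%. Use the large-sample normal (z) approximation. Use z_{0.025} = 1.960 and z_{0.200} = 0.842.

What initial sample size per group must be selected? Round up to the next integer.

n = 688 per group

n = (z_{α/2} + z_β)² · (σ₁² + σ₂²) / δ²
  = (1.960 + 0.842)² · (2·13² = 338) / 2.3²
  = 7.8512 · 338 / 5.29
  = 501.65
Adjust for 73% response: 501.65 / 0.73 = 687.19.
Round up → n = 688 per group.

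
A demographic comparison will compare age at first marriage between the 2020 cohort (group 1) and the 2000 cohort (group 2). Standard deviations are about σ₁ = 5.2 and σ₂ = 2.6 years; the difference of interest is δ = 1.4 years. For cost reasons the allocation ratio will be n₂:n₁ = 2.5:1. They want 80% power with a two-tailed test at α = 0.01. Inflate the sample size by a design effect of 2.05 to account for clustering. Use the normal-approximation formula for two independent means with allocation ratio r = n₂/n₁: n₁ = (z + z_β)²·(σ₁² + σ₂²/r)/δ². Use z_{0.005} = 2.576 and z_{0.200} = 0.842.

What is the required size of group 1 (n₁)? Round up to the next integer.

n₁ = 364

n₁ = (z_{α/2} + z_β)² · (σ₁² + σ₂²/r) / δ²
   = (2.576 + 0.842)² · (5.2² + 2.6²/2.5) / 1.4²
   = 11.6827 · (27.04 + 2.704) / 1.96
   = 11.6827 · 29.744 / 1.96
   = 177.29
Design effect: 2.05 × 177.29 = 363.45.
Round up → n₁ = 364; n₂ = r·n₁ = 2.5 × 364 = 910.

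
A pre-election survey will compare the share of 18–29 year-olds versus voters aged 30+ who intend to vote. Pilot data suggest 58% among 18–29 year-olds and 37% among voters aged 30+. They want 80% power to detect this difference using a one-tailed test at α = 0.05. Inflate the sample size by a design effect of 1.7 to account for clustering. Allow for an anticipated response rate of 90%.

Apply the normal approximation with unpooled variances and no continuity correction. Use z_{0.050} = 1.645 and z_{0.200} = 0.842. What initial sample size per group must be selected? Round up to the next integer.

n = (z_α + z_β)² · [p₁(1−p₁) + p₂(1−p₂)] / (p₁ − p₂)²
  = (1.645 + 0.842)² · (0.58·0.42 + 0.37·0.63) / (0.21)²
  = (2.487)² · (0.2436 + 0.2331) / 0.0441
  = 6.1852 · 0.4767 / 0.0441
  = 66.86
Design effect: 1.7 × 66.86 = 113.66.
Adjust for 90% response: 113.66 / 0.90 = 126.29.
Round up → n = 127 per group.

n = 127 per group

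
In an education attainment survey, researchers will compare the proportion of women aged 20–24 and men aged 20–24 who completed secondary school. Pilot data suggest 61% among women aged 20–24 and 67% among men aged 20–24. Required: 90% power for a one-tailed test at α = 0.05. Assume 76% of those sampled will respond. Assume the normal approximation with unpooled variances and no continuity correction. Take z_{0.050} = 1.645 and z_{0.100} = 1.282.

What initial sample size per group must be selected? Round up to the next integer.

n = 1438 per group

n = (z_α + z_β)² · [p₁(1−p₁) + p₂(1−p₂)] / (p₁ − p₂)²
  = (1.645 + 1.282)² · (0.61·0.39 + 0.67·0.33) / (-0.06)²
  = (2.927)² · (0.2379 + 0.2211) / 0.0036
  = 8.5673 · 0.4590 / 0.0036
  = 1092.33
Adjust for 76% response: 1092.33 / 0.76 = 1437.28.
Round up → n = 1438 per group.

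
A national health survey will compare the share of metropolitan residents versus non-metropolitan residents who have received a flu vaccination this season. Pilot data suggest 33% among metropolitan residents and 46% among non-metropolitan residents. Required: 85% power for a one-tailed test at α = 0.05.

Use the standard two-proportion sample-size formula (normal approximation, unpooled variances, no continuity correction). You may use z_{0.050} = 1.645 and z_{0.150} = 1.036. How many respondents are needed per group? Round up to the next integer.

n = 200 per group

n = (z_α + z_β)² · [p₁(1−p₁) + p₂(1−p₂)] / (p₁ − p₂)²
  = (1.645 + 1.036)² · (0.33·0.67 + 0.46·0.54) / (-0.13)²
  = (2.681)² · (0.2211 + 0.2484) / 0.0169
  = 7.1878 · 0.4695 / 0.0169
  = 199.68
Round up → n = 200 per group.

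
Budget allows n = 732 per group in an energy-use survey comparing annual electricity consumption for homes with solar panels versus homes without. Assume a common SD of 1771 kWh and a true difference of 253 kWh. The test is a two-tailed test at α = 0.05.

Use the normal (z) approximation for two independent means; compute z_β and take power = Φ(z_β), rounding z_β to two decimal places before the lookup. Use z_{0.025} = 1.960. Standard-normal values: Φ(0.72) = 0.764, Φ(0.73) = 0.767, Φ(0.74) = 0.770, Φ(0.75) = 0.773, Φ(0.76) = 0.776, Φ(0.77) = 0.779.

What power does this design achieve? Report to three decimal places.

Power ≈ 0.779

z_β = δ·√(n/(σ₁²+σ₂²)) − z_{α/2}
    = 253 · √(732/6272882) − 1.960
    = 253 · 0.01080 − 1.960
    = 2.7330 − 1.960 = 0.7730 → 0.77
Power = Φ(0.77) = 0.779.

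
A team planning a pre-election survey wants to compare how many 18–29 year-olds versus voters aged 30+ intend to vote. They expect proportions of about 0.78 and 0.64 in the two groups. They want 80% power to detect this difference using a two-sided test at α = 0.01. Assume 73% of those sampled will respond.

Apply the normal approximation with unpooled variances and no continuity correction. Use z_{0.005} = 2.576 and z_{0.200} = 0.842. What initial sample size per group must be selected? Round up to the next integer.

n = (z_{α/2} + z_β)² · [p₁(1−p₁) + p₂(1−p₂)] / (p₁ − p₂)²
  = (2.576 + 0.842)² · (0.78·0.22 + 0.64·0.36) / (0.14)²
  = (3.418)² · (0.1716 + 0.2304) / 0.0196
  = 11.6827 · 0.4020 / 0.0196
  = 239.62
Adjust for 73% response: 239.62 / 0.73 = 328.24.
Round up → n = 329 per group.

n = 329 per group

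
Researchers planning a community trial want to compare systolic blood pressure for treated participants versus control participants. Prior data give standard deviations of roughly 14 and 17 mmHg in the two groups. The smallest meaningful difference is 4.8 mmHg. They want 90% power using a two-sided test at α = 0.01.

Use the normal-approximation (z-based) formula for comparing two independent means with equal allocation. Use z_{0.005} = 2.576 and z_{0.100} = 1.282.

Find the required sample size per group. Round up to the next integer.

n = (z_{α/2} + z_β)² · (σ₁² + σ₂²) / δ²
  = (2.576 + 1.282)² · (14² + 17² = 485) / 4.8²
  = 14.8842 · 485 / 23.04
  = 313.32
Round up → n = 314 per group.

n = 314 per group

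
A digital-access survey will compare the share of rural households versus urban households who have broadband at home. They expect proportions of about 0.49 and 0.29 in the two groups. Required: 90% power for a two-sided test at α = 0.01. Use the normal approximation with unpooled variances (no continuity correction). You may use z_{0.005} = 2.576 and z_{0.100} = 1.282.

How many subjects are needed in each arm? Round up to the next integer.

n = (z_{α/2} + z_β)² · [p₁(1−p₁) + p₂(1−p₂)] / (p₁ − p₂)²
  = (2.576 + 1.282)² · (0.49·0.51 + 0.29·0.71) / (0.20)²
  = (3.858)² · (0.2499 + 0.2059) / 0.0400
  = 14.8842 · 0.4558 / 0.0400
  = 169.61
Round up → n = 170 per group.

n = 170 per group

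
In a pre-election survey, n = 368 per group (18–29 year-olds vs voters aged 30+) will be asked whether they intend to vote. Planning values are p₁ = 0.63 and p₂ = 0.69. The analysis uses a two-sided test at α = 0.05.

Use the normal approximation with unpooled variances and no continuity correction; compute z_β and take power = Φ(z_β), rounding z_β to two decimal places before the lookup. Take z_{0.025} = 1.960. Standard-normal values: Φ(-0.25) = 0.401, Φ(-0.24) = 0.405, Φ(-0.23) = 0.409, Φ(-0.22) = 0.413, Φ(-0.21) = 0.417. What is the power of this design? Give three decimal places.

Power ≈ 0.405

z_β = |p₁−p₂|·√(n/[p₁q₁+p₂q₂]) − z_{α/2}
    = 0.06 · √(368/0.4470) − 1.960
    = 0.06 · 28.6926 − 1.960
    = 1.7216 − 1.960 = -0.2384 → -0.24
Power = Φ(-0.24) = 0.405.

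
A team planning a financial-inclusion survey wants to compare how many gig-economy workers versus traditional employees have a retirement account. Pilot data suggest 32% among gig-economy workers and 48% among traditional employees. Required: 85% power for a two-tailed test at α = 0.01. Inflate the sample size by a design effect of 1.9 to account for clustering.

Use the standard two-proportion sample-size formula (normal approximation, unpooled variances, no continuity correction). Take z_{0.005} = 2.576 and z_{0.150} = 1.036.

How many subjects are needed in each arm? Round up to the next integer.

n = 453 per group

n = (z_{α/2} + z_β)² · [p₁(1−p₁) + p₂(1−p₂)] / (p₁ − p₂)²
  = (2.576 + 1.036)² · (0.32·0.68 + 0.48·0.52) / (-0.16)²
  = (3.612)² · (0.2176 + 0.2496) / 0.0256
  = 13.0465 · 0.4672 / 0.0256
  = 238.10
Design effect: 1.9 × 238.10 = 452.39.
Round up → n = 453 per group.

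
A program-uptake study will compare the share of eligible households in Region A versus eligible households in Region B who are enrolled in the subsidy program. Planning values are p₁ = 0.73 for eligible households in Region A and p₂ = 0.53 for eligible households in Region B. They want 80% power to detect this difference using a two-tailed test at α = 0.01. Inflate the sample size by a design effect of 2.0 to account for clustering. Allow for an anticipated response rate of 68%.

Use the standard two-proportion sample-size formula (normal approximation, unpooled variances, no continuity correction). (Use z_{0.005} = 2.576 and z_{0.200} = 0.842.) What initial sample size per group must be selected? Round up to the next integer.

n = 384 per group

n = (z_{α/2} + z_β)² · [p₁(1−p₁) + p₂(1−p₂)] / (p₁ − p₂)²
  = (2.576 + 0.842)² · (0.73·0.27 + 0.53·0.47) / (0.20)²
  = (3.418)² · (0.1971 + 0.2491) / 0.0400
  = 11.6827 · 0.4462 / 0.0400
  = 130.32
Design effect: 2.0 × 130.32 = 260.64.
Adjust for 68% response: 260.64 / 0.68 = 383.30.
Round up → n = 384 per group.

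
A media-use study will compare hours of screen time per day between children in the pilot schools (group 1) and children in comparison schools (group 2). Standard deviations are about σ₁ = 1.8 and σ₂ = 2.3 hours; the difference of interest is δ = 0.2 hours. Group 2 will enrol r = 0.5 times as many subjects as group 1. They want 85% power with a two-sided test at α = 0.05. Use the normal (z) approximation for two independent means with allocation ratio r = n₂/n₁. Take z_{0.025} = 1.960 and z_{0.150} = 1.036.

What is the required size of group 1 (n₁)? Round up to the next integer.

n₁ = 3102

n₁ = (z_{α/2} + z_β)² · (σ₁² + σ₂²/r) / δ²
   = (1.960 + 1.036)² · (1.8² + 2.3²/0.5) / 0.2²
   = 8.9760 · (3.24 + 10.58) / 0.04
   = 8.9760 · 13.82 / 0.04
   = 3101.21
Round up → n₁ = 3102; n₂ = r·n₁ = 0.5 × 3102 = 1551.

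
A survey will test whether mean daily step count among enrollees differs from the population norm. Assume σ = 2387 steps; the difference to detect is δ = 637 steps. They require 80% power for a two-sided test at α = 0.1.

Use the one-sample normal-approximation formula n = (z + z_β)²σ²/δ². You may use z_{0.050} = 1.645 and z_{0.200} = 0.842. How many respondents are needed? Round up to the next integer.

n = 87

n = (z_{α/2} + z_β)² · σ² / δ²
  = (1.645 + 0.842)² · 2387² / 637²
  = 6.1852 · 5697769 / 405769
  = 86.85
Round up → n = 87.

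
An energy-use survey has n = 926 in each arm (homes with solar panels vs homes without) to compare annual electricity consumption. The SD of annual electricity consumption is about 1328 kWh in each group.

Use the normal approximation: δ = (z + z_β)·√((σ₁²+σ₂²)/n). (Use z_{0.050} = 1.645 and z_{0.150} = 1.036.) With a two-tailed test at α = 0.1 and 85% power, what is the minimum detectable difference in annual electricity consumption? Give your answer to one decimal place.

δ = (z_{α/2} + z_β) · √((σ₁²+σ₂²)/n)
  = (1.645 + 1.036) · √(3527168/926)
  = 2.681 · √3809.0
  = 2.681 · 61.7174
  = 165.4643

Minimum detectable difference ≈ 165.5 kWh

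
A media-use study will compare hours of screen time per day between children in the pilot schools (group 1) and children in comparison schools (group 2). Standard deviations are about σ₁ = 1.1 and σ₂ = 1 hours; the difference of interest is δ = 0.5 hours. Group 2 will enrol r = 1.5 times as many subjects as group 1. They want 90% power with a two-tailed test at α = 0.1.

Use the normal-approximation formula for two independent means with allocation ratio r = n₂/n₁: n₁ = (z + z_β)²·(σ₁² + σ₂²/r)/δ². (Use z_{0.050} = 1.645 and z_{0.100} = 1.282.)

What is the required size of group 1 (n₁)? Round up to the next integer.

n₁ = 65

n₁ = (z_{α/2} + z_β)² · (σ₁² + σ₂²/r) / δ²
   = (1.645 + 1.282)² · (1.1² + 1²/1.5) / 0.5²
   = 8.5673 · (1.21 + 0.66667) / 0.25
   = 8.5673 · 1.8767 / 0.25
   = 64.31
Round up → n₁ = 65; n₂ = r·n₁ = 1.5 × 65 = 98.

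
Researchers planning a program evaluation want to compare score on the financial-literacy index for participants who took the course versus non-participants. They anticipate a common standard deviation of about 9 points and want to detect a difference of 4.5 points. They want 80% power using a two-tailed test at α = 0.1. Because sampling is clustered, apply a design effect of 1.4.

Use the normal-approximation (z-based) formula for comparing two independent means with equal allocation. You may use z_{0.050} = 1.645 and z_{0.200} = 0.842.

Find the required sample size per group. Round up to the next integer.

n = 70 per group

n = (z_{α/2} + z_β)² · (σ₁² + σ₂²) / δ²
  = (1.645 + 0.842)² · (2·9² = 162) / 4.5²
  = 6.1852 · 162 / 20.25
  = 49.48
Design effect: 1.4 × 49.48 = 69.27.
Round up → n = 70 per group.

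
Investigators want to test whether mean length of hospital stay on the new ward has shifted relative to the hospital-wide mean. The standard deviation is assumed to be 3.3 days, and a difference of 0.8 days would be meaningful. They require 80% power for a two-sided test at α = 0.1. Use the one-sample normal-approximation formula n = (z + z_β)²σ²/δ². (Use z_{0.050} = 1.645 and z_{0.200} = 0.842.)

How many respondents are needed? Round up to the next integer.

n = 106

n = (z_{α/2} + z_β)² · σ² / δ²
  = (1.645 + 0.842)² · 3.3² / 0.8²
  = 6.1852 · 10.89 / 0.64
  = 105.24
Round up → n = 106.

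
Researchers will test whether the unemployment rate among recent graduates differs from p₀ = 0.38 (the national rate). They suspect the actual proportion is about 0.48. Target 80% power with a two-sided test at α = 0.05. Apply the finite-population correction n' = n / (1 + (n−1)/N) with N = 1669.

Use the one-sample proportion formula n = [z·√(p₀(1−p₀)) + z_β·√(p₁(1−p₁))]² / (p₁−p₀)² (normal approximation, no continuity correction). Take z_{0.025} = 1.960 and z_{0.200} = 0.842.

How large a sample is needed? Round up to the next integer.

n = 170

n = [z_{α/2}·√(p₀q₀) + z_β·√(p₁q₁)]² / (p₁ − p₀)²
  = [1.960·√(0.38·0.62) + 0.842·√(0.48·0.52)]² / (0.10)²
  = [1.960·0.4854 + 0.842·0.4996]² / 0.0100
  = [1.3720]² / 0.0100
  = 188.24
Finite-population correction (N = 1669): 188.24 / (1 + (188.24 − 1)/1669) = 169.26.
Round up → n = 170.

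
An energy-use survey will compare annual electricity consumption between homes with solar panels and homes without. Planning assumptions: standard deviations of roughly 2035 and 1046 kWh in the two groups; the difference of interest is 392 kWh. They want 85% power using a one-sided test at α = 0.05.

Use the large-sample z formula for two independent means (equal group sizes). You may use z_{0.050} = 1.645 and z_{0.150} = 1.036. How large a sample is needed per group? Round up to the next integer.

n = (z_α + z_β)² · (σ₁² + σ₂²) / δ²
  = (1.645 + 1.036)² · (2035² + 1046² = 5235341) / 392²
  = 7.1878 · 5235341 / 153664
  = 244.89
Round up → n = 245 per group.

n = 245 per group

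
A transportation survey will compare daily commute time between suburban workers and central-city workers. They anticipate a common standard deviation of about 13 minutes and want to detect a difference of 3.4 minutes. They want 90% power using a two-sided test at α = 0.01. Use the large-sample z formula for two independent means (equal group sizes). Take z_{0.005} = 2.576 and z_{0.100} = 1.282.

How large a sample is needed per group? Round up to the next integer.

n = 436 per group

n = (z_{α/2} + z_β)² · (σ₁² + σ₂²) / δ²
  = (2.576 + 1.282)² · (2·13² = 338) / 3.4²
  = 14.8842 · 338 / 11.56
  = 435.19
Round up → n = 436 per group.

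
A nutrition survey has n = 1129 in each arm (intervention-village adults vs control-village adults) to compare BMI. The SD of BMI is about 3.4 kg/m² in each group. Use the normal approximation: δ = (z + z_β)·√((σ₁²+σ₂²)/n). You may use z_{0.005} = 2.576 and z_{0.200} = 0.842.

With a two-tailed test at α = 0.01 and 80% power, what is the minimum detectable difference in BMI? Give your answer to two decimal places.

δ = (z_{α/2} + z_β) · √((σ₁²+σ₂²)/n)
  = (2.576 + 0.842) · √(23.12/1129)
  = 3.418 · √0.02048
  = 3.418 · 0.1431
  = 0.4891

Minimum detectable difference ≈ 0.49 kg/m²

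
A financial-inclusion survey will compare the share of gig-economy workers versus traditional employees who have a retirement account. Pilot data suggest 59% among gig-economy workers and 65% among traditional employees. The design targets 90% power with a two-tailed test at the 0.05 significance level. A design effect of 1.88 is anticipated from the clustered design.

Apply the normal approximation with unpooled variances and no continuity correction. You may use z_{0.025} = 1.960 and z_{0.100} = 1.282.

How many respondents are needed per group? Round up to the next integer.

n = (z_{α/2} + z_β)² · [p₁(1−p₁) + p₂(1−p₂)] / (p₁ − p₂)²
  = (1.960 + 1.282)² · (0.59·0.41 + 0.65·0.35) / (-0.06)²
  = (3.242)² · (0.2419 + 0.2275) / 0.0036
  = 10.5106 · 0.4694 / 0.0036
  = 1370.46
Design effect: 1.88 × 1370.46 = 2576.47.
Round up → n = 2577 per group.

n = 2577 per group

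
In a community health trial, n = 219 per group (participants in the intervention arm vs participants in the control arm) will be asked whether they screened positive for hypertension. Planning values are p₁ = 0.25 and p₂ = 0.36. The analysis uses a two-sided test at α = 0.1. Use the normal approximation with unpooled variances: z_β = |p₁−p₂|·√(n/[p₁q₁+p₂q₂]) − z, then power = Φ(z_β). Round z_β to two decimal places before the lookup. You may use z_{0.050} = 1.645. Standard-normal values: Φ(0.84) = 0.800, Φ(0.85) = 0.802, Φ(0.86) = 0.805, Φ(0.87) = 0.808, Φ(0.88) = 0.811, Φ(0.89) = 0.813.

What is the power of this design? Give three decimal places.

Power ≈ 0.808

z_β = |p₁−p₂|·√(n/[p₁q₁+p₂q₂]) − z_{α/2}
    = 0.11 · √(219/0.4179) − 1.645
    = 0.11 · 22.8921 − 1.645
    = 2.5181 − 1.645 = 0.8731 → 0.87
Power = Φ(0.87) = 0.808.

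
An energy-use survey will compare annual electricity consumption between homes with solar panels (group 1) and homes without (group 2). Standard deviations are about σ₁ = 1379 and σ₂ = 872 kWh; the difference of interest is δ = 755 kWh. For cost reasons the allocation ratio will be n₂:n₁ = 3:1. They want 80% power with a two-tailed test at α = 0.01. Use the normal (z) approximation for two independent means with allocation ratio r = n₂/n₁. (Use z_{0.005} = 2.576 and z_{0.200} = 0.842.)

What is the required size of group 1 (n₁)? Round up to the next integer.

n₁ = 45

n₁ = (z_{α/2} + z_β)² · (σ₁² + σ₂²/r) / δ²
   = (2.576 + 0.842)² · (1379² + 872²/3) / 755²
   = 11.6827 · (1901641 + 253461.3) / 570025
   = 11.6827 · 2155102.3 / 570025
   = 44.17
Round up → n₁ = 45; n₂ = r·n₁ = 3 × 45 = 135.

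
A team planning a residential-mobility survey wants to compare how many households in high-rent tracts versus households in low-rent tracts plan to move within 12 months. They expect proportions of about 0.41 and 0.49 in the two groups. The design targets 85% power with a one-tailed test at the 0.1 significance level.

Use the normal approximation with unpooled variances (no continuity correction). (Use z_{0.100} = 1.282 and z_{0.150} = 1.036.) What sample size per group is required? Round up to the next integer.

n = (z_α + z_β)² · [p₁(1−p₁) + p₂(1−p₂)] / (p₁ − p₂)²
  = (1.282 + 1.036)² · (0.41·0.59 + 0.49·0.51) / (-0.08)²
  = (2.318)² · (0.2419 + 0.2499) / 0.0064
  = 5.3731 · 0.4918 / 0.0064
  = 412.89
Round up → n = 413 per group.

n = 413 per group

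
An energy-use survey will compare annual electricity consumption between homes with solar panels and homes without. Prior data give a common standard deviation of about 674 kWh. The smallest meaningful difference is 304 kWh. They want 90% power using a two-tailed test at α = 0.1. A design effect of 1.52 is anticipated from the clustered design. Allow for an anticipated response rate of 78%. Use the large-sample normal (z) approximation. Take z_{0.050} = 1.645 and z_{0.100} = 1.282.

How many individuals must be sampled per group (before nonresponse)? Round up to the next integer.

n = 165 per group

n = (z_{α/2} + z_β)² · (σ₁² + σ₂²) / δ²
  = (1.645 + 1.282)² · (2·674² = 908552) / 304²
  = 8.5673 · 908552 / 92416
  = 84.23
Design effect: 1.52 × 84.23 = 128.02.
Adjust for 78% response: 128.02 / 0.78 = 164.13.
Round up → n = 165 per group.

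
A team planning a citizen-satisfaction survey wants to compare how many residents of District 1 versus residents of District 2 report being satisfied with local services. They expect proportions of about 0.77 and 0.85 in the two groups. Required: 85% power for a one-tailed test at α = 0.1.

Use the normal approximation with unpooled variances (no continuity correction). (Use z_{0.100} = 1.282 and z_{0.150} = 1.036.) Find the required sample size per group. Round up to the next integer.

n = 256 per group

n = (z_α + z_β)² · [p₁(1−p₁) + p₂(1−p₂)] / (p₁ − p₂)²
  = (1.282 + 1.036)² · (0.77·0.23 + 0.85·0.15) / (-0.08)²
  = (2.318)² · (0.1771 + 0.1275) / 0.0064
  = 5.3731 · 0.3046 / 0.0064
  = 255.73
Round up → n = 256 per group.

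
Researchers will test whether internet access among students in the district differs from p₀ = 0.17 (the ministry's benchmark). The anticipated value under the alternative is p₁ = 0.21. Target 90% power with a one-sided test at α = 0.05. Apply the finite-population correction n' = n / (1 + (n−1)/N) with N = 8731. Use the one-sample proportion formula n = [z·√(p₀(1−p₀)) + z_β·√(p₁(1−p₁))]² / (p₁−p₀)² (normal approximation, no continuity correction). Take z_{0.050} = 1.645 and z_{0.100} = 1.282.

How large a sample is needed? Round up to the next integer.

n = 744

n = [z_α·√(p₀q₀) + z_β·√(p₁q₁)]² / (p₁ − p₀)²
  = [1.645·√(0.17·0.83) + 1.282·√(0.21·0.79)]² / (0.04)²
  = [1.645·0.3756 + 1.282·0.4073]² / 0.0016
  = [1.1401]² / 0.0016
  = 812.37
Finite-population correction (N = 8731): 812.37 / (1 + (812.37 − 1)/8731) = 743.30.
Round up → n = 744.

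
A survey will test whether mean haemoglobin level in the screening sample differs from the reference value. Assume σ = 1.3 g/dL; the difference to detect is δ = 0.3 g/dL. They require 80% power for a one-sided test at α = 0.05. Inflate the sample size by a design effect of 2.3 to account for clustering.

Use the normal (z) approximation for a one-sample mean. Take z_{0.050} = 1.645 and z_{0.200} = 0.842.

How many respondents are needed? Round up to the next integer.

n = (z_α + z_β)² · σ² / δ²
  = (1.645 + 0.842)² · 1.3² / 0.3²
  = 6.1852 · 1.69 / 0.09
  = 116.14
Design effect: 2.3 × 116.14 = 267.13.
Round up → n = 268.

n = 268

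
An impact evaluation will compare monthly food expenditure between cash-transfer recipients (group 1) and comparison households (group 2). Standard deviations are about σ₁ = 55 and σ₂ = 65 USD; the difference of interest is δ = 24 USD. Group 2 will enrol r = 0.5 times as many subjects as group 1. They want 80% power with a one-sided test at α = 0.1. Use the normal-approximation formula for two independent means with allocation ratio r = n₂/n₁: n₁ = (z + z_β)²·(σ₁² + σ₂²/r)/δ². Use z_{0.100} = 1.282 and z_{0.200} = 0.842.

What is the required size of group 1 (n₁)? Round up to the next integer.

n₁ = (z_α + z_β)² · (σ₁² + σ₂²/r) / δ²
   = (1.282 + 0.842)² · (55² + 65²/0.5) / 24²
   = 4.5114 · (3025 + 8450) / 576
   = 4.5114 · 11475 / 576
   = 89.88
Round up → n₁ = 90; n₂ = r·n₁ = 0.5 × 90 = 45.

n₁ = 90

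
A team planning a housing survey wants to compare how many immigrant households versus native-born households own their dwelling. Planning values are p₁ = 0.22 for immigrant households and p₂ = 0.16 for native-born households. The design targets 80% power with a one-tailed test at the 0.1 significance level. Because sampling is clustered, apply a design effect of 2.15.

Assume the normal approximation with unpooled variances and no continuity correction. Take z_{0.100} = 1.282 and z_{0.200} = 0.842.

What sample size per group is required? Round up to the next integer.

n = 825 per group

n = (z_α + z_β)² · [p₁(1−p₁) + p₂(1−p₂)] / (p₁ − p₂)²
  = (1.282 + 0.842)² · (0.22·0.78 + 0.16·0.84) / (0.06)²
  = (2.124)² · (0.1716 + 0.1344) / 0.0036
  = 4.5114 · 0.3060 / 0.0036
  = 383.47
Design effect: 2.15 × 383.47 = 824.45.
Round up → n = 825 per group.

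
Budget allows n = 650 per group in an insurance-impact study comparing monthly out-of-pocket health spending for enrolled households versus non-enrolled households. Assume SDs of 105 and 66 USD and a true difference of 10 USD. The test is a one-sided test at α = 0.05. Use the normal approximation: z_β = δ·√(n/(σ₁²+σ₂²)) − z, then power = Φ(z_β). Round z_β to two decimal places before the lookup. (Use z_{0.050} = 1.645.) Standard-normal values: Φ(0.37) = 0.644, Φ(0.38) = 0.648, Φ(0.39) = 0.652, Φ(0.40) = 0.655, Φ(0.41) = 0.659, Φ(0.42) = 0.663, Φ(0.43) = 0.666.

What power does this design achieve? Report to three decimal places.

z_β = δ·√(n/(σ₁²+σ₂²)) − z_α
    = 10 · √(650/15381) − 1.645
    = 10 · 0.20557 − 1.645
    = 2.0557 − 1.645 = 0.4107 → 0.41
Power = Φ(0.41) = 0.659.

Power ≈ 0.659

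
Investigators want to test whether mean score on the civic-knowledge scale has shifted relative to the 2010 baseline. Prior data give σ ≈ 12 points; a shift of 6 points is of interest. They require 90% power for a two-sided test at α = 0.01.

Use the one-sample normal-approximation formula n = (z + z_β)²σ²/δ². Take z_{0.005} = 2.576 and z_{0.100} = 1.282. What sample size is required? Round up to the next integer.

n = (z_{α/2} + z_β)² · σ² / δ²
  = (2.576 + 1.282)² · 12² / 6²
  = 14.8842 · 144 / 36
  = 59.54
Round up → n = 60.

n = 60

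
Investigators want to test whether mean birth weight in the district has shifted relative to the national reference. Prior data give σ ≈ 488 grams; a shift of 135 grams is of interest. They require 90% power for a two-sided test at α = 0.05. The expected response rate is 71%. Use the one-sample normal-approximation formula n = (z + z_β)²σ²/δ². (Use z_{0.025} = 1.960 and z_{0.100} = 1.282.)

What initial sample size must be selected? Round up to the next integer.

n = (z_{α/2} + z_β)² · σ² / δ²
  = (1.960 + 1.282)² · 488² / 135²
  = 10.5106 · 238144 / 18225
  = 137.34
Adjust for 71% response: 137.34 / 0.71 = 193.44.
Round up → n = 194.

n = 194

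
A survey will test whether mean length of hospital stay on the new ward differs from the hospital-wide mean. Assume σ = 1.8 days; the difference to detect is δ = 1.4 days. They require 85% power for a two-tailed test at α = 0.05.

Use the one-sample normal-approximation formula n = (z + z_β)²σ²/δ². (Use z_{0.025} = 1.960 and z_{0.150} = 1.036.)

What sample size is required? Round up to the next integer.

n = 15

n = (z_{α/2} + z_β)² · σ² / δ²
  = (1.960 + 1.036)² · 1.8² / 1.4²
  = 8.9760 · 3.24 / 1.96
  = 14.84
Round up → n = 15.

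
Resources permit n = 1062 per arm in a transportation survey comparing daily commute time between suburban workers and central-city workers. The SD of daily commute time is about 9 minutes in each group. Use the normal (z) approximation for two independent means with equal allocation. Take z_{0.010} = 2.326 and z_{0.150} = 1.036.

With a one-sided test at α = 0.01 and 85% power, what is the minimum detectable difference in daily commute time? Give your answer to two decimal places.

δ = (z_α + z_β) · √((σ₁²+σ₂²)/n)
  = (2.326 + 1.036) · √(162/1062)
  = 3.362 · √0.15254
  = 3.362 · 0.3906
  = 1.3131

Minimum detectable difference ≈ 1.31 minutes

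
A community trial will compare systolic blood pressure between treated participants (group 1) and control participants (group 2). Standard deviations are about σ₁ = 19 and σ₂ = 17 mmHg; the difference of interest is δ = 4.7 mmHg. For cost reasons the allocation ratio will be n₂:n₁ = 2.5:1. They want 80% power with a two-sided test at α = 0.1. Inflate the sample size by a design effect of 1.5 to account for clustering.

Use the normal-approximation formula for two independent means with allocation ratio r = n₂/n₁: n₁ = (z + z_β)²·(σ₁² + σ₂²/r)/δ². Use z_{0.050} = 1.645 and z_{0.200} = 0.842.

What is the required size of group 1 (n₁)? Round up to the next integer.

n₁ = 201

n₁ = (z_{α/2} + z_β)² · (σ₁² + σ₂²/r) / δ²
   = (1.645 + 0.842)² · (19² + 17²/2.5) / 4.7²
   = 6.1852 · (361 + 115.6) / 22.09
   = 6.1852 · 476.6 / 22.09
   = 133.45
Design effect: 1.5 × 133.45 = 200.17.
Round up → n₁ = 201; n₂ = r·n₁ = 2.5 × 201 = 503.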